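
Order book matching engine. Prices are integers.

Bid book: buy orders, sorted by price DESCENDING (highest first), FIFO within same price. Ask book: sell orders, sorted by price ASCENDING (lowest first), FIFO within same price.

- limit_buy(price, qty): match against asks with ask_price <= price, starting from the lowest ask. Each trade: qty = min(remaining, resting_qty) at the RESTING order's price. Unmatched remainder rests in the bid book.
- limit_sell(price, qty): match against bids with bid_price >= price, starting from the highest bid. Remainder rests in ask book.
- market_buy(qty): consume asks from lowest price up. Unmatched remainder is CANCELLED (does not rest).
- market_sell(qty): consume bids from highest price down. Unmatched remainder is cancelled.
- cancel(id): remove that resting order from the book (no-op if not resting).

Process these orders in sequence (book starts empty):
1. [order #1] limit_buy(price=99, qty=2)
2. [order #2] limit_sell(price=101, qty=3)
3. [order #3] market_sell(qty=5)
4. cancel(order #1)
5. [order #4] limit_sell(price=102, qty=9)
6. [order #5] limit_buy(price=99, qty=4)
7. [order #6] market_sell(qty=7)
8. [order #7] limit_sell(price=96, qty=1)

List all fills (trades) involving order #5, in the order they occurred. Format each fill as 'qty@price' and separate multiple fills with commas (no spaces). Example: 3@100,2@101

After op 1 [order #1] limit_buy(price=99, qty=2): fills=none; bids=[#1:2@99] asks=[-]
After op 2 [order #2] limit_sell(price=101, qty=3): fills=none; bids=[#1:2@99] asks=[#2:3@101]
After op 3 [order #3] market_sell(qty=5): fills=#1x#3:2@99; bids=[-] asks=[#2:3@101]
After op 4 cancel(order #1): fills=none; bids=[-] asks=[#2:3@101]
After op 5 [order #4] limit_sell(price=102, qty=9): fills=none; bids=[-] asks=[#2:3@101 #4:9@102]
After op 6 [order #5] limit_buy(price=99, qty=4): fills=none; bids=[#5:4@99] asks=[#2:3@101 #4:9@102]
After op 7 [order #6] market_sell(qty=7): fills=#5x#6:4@99; bids=[-] asks=[#2:3@101 #4:9@102]
After op 8 [order #7] limit_sell(price=96, qty=1): fills=none; bids=[-] asks=[#7:1@96 #2:3@101 #4:9@102]

Answer: 4@99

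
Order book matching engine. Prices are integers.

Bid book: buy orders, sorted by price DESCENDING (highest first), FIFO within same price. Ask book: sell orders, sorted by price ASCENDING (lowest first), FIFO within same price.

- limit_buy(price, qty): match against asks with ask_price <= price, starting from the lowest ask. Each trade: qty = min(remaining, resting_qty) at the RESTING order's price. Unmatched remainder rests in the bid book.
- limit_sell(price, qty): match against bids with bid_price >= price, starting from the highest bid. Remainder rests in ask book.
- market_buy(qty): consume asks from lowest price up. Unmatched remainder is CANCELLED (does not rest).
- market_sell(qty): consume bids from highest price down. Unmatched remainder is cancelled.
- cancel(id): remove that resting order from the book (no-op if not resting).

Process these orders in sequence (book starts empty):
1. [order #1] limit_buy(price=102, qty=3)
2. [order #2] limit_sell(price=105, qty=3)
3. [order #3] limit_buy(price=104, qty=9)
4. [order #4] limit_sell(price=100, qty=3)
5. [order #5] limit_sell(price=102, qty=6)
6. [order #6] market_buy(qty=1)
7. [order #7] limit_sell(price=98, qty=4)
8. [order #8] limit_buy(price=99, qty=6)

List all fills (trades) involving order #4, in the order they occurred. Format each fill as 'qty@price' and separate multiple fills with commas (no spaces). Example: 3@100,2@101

Answer: 3@104

Derivation:
After op 1 [order #1] limit_buy(price=102, qty=3): fills=none; bids=[#1:3@102] asks=[-]
After op 2 [order #2] limit_sell(price=105, qty=3): fills=none; bids=[#1:3@102] asks=[#2:3@105]
After op 3 [order #3] limit_buy(price=104, qty=9): fills=none; bids=[#3:9@104 #1:3@102] asks=[#2:3@105]
After op 4 [order #4] limit_sell(price=100, qty=3): fills=#3x#4:3@104; bids=[#3:6@104 #1:3@102] asks=[#2:3@105]
After op 5 [order #5] limit_sell(price=102, qty=6): fills=#3x#5:6@104; bids=[#1:3@102] asks=[#2:3@105]
After op 6 [order #6] market_buy(qty=1): fills=#6x#2:1@105; bids=[#1:3@102] asks=[#2:2@105]
After op 7 [order #7] limit_sell(price=98, qty=4): fills=#1x#7:3@102; bids=[-] asks=[#7:1@98 #2:2@105]
After op 8 [order #8] limit_buy(price=99, qty=6): fills=#8x#7:1@98; bids=[#8:5@99] asks=[#2:2@105]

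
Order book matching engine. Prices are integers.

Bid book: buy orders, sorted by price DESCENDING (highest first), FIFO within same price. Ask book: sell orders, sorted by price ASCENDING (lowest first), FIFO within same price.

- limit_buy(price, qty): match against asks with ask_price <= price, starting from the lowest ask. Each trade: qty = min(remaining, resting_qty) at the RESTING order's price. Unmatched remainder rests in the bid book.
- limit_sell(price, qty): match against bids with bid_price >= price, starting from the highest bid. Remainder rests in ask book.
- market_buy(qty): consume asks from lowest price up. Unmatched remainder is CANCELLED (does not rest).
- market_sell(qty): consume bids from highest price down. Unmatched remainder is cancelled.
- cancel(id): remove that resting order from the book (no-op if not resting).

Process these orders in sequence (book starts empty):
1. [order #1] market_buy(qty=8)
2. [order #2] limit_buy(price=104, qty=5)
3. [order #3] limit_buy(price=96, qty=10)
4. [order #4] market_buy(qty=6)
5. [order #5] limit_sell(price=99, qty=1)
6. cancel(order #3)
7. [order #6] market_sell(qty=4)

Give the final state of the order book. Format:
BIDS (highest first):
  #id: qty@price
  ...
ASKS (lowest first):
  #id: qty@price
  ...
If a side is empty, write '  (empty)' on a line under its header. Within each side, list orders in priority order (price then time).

After op 1 [order #1] market_buy(qty=8): fills=none; bids=[-] asks=[-]
After op 2 [order #2] limit_buy(price=104, qty=5): fills=none; bids=[#2:5@104] asks=[-]
After op 3 [order #3] limit_buy(price=96, qty=10): fills=none; bids=[#2:5@104 #3:10@96] asks=[-]
After op 4 [order #4] market_buy(qty=6): fills=none; bids=[#2:5@104 #3:10@96] asks=[-]
After op 5 [order #5] limit_sell(price=99, qty=1): fills=#2x#5:1@104; bids=[#2:4@104 #3:10@96] asks=[-]
After op 6 cancel(order #3): fills=none; bids=[#2:4@104] asks=[-]
After op 7 [order #6] market_sell(qty=4): fills=#2x#6:4@104; bids=[-] asks=[-]

Answer: BIDS (highest first):
  (empty)
ASKS (lowest first):
  (empty)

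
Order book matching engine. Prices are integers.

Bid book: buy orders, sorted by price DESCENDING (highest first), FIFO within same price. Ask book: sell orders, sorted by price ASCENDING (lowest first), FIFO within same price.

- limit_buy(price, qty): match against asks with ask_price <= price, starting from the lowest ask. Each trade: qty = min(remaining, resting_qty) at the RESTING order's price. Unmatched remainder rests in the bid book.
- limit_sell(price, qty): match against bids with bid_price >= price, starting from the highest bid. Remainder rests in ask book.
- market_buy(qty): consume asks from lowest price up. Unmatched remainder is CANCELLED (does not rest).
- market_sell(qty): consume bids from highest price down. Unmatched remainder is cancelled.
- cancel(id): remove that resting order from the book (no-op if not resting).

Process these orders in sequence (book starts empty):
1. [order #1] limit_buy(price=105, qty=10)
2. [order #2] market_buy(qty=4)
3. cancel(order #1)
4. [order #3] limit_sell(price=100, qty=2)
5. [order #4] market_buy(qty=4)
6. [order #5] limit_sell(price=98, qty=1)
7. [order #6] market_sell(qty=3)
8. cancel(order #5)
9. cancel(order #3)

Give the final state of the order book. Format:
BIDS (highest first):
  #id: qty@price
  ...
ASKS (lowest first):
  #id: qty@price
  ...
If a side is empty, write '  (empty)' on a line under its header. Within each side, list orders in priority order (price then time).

After op 1 [order #1] limit_buy(price=105, qty=10): fills=none; bids=[#1:10@105] asks=[-]
After op 2 [order #2] market_buy(qty=4): fills=none; bids=[#1:10@105] asks=[-]
After op 3 cancel(order #1): fills=none; bids=[-] asks=[-]
After op 4 [order #3] limit_sell(price=100, qty=2): fills=none; bids=[-] asks=[#3:2@100]
After op 5 [order #4] market_buy(qty=4): fills=#4x#3:2@100; bids=[-] asks=[-]
After op 6 [order #5] limit_sell(price=98, qty=1): fills=none; bids=[-] asks=[#5:1@98]
After op 7 [order #6] market_sell(qty=3): fills=none; bids=[-] asks=[#5:1@98]
After op 8 cancel(order #5): fills=none; bids=[-] asks=[-]
After op 9 cancel(order #3): fills=none; bids=[-] asks=[-]

Answer: BIDS (highest first):
  (empty)
ASKS (lowest first):
  (empty)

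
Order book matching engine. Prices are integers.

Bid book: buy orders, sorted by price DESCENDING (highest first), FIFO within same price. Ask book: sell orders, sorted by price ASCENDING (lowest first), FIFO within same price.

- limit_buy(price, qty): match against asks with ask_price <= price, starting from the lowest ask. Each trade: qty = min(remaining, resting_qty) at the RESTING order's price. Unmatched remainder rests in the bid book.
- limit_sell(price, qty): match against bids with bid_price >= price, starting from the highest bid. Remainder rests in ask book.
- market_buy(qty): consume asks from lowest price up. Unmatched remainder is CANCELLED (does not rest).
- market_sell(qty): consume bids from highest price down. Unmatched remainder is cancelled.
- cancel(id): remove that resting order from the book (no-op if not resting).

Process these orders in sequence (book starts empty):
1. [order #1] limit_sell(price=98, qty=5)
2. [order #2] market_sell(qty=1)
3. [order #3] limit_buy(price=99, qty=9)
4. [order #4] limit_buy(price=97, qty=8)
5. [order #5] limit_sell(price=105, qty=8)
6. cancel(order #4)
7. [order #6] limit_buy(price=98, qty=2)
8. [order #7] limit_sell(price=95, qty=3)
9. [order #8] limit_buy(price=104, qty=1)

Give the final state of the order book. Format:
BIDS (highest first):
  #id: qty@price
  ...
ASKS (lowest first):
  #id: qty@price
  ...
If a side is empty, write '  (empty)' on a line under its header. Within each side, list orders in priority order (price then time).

After op 1 [order #1] limit_sell(price=98, qty=5): fills=none; bids=[-] asks=[#1:5@98]
After op 2 [order #2] market_sell(qty=1): fills=none; bids=[-] asks=[#1:5@98]
After op 3 [order #3] limit_buy(price=99, qty=9): fills=#3x#1:5@98; bids=[#3:4@99] asks=[-]
After op 4 [order #4] limit_buy(price=97, qty=8): fills=none; bids=[#3:4@99 #4:8@97] asks=[-]
After op 5 [order #5] limit_sell(price=105, qty=8): fills=none; bids=[#3:4@99 #4:8@97] asks=[#5:8@105]
After op 6 cancel(order #4): fills=none; bids=[#3:4@99] asks=[#5:8@105]
After op 7 [order #6] limit_buy(price=98, qty=2): fills=none; bids=[#3:4@99 #6:2@98] asks=[#5:8@105]
After op 8 [order #7] limit_sell(price=95, qty=3): fills=#3x#7:3@99; bids=[#3:1@99 #6:2@98] asks=[#5:8@105]
After op 9 [order #8] limit_buy(price=104, qty=1): fills=none; bids=[#8:1@104 #3:1@99 #6:2@98] asks=[#5:8@105]

Answer: BIDS (highest first):
  #8: 1@104
  #3: 1@99
  #6: 2@98
ASKS (lowest first):
  #5: 8@105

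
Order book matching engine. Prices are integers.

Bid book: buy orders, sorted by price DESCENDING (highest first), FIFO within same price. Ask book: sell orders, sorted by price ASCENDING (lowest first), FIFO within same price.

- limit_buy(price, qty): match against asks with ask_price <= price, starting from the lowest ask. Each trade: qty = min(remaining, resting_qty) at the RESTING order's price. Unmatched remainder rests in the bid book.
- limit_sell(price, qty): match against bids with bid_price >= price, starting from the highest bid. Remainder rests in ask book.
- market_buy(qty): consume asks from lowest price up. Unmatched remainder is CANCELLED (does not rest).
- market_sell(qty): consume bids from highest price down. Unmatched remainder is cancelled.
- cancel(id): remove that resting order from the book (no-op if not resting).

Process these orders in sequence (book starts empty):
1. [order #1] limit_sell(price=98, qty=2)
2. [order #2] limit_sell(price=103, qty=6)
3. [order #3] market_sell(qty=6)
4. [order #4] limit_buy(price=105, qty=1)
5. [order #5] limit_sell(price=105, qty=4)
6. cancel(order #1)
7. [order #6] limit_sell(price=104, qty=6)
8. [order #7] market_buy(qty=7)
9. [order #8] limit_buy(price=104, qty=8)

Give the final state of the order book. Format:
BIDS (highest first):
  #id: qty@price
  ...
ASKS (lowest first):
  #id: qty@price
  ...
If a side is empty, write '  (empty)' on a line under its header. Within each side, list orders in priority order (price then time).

Answer: BIDS (highest first):
  #8: 3@104
ASKS (lowest first):
  #5: 4@105

Derivation:
After op 1 [order #1] limit_sell(price=98, qty=2): fills=none; bids=[-] asks=[#1:2@98]
After op 2 [order #2] limit_sell(price=103, qty=6): fills=none; bids=[-] asks=[#1:2@98 #2:6@103]
After op 3 [order #3] market_sell(qty=6): fills=none; bids=[-] asks=[#1:2@98 #2:6@103]
After op 4 [order #4] limit_buy(price=105, qty=1): fills=#4x#1:1@98; bids=[-] asks=[#1:1@98 #2:6@103]
After op 5 [order #5] limit_sell(price=105, qty=4): fills=none; bids=[-] asks=[#1:1@98 #2:6@103 #5:4@105]
After op 6 cancel(order #1): fills=none; bids=[-] asks=[#2:6@103 #5:4@105]
After op 7 [order #6] limit_sell(price=104, qty=6): fills=none; bids=[-] asks=[#2:6@103 #6:6@104 #5:4@105]
After op 8 [order #7] market_buy(qty=7): fills=#7x#2:6@103 #7x#6:1@104; bids=[-] asks=[#6:5@104 #5:4@105]
After op 9 [order #8] limit_buy(price=104, qty=8): fills=#8x#6:5@104; bids=[#8:3@104] asks=[#5:4@105]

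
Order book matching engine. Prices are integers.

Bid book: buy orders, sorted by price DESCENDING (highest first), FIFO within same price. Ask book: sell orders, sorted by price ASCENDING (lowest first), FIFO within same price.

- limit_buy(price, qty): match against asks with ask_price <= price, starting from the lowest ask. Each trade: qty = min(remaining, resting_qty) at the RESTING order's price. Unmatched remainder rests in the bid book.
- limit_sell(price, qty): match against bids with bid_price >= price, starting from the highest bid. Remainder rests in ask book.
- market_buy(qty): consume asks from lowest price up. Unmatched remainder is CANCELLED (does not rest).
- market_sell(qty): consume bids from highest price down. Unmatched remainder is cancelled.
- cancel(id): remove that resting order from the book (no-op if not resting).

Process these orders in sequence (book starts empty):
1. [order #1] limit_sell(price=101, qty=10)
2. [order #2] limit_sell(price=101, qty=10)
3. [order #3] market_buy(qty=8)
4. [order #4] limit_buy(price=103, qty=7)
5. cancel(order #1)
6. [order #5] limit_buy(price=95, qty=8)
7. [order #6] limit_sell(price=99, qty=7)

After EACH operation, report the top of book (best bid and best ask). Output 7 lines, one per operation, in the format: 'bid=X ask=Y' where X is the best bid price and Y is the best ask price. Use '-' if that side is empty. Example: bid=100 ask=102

After op 1 [order #1] limit_sell(price=101, qty=10): fills=none; bids=[-] asks=[#1:10@101]
After op 2 [order #2] limit_sell(price=101, qty=10): fills=none; bids=[-] asks=[#1:10@101 #2:10@101]
After op 3 [order #3] market_buy(qty=8): fills=#3x#1:8@101; bids=[-] asks=[#1:2@101 #2:10@101]
After op 4 [order #4] limit_buy(price=103, qty=7): fills=#4x#1:2@101 #4x#2:5@101; bids=[-] asks=[#2:5@101]
After op 5 cancel(order #1): fills=none; bids=[-] asks=[#2:5@101]
After op 6 [order #5] limit_buy(price=95, qty=8): fills=none; bids=[#5:8@95] asks=[#2:5@101]
After op 7 [order #6] limit_sell(price=99, qty=7): fills=none; bids=[#5:8@95] asks=[#6:7@99 #2:5@101]

Answer: bid=- ask=101
bid=- ask=101
bid=- ask=101
bid=- ask=101
bid=- ask=101
bid=95 ask=101
bid=95 ask=99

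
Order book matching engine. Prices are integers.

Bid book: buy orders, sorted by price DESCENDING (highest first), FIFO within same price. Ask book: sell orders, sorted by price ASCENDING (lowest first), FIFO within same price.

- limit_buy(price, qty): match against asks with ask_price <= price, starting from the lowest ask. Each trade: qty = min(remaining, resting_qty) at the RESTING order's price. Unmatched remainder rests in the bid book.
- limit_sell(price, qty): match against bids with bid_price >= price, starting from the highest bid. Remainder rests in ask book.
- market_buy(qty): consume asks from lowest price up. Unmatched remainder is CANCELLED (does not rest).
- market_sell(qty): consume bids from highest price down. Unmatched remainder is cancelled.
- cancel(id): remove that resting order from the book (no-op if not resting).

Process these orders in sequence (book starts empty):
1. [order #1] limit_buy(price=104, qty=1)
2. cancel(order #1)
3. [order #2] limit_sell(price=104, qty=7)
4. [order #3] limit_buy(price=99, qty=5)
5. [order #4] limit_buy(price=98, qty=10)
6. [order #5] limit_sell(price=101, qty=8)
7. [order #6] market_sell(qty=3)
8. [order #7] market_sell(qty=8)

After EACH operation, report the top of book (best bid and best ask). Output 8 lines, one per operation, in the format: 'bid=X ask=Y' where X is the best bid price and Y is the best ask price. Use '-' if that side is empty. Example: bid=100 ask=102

Answer: bid=104 ask=-
bid=- ask=-
bid=- ask=104
bid=99 ask=104
bid=99 ask=104
bid=99 ask=101
bid=99 ask=101
bid=98 ask=101

Derivation:
After op 1 [order #1] limit_buy(price=104, qty=1): fills=none; bids=[#1:1@104] asks=[-]
After op 2 cancel(order #1): fills=none; bids=[-] asks=[-]
After op 3 [order #2] limit_sell(price=104, qty=7): fills=none; bids=[-] asks=[#2:7@104]
After op 4 [order #3] limit_buy(price=99, qty=5): fills=none; bids=[#3:5@99] asks=[#2:7@104]
After op 5 [order #4] limit_buy(price=98, qty=10): fills=none; bids=[#3:5@99 #4:10@98] asks=[#2:7@104]
After op 6 [order #5] limit_sell(price=101, qty=8): fills=none; bids=[#3:5@99 #4:10@98] asks=[#5:8@101 #2:7@104]
After op 7 [order #6] market_sell(qty=3): fills=#3x#6:3@99; bids=[#3:2@99 #4:10@98] asks=[#5:8@101 #2:7@104]
After op 8 [order #7] market_sell(qty=8): fills=#3x#7:2@99 #4x#7:6@98; bids=[#4:4@98] asks=[#5:8@101 #2:7@104]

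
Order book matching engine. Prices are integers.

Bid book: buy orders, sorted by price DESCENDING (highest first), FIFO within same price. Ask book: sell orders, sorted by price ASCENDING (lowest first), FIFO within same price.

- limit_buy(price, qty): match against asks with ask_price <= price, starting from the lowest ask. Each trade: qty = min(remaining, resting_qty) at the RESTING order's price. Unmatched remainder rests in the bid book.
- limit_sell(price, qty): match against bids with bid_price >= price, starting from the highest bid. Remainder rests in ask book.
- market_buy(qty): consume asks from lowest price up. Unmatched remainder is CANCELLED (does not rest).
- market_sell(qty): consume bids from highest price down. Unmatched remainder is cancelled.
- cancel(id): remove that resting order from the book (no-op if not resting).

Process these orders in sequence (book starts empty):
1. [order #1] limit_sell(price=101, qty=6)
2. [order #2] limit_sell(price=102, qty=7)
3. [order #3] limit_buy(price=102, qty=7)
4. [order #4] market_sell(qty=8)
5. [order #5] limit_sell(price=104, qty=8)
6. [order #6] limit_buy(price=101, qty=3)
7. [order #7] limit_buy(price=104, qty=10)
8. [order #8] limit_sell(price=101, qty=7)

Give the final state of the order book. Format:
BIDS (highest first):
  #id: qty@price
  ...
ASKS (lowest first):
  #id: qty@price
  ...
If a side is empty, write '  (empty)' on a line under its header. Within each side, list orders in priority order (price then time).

Answer: BIDS (highest first):
  (empty)
ASKS (lowest first):
  #8: 4@101
  #5: 4@104

Derivation:
After op 1 [order #1] limit_sell(price=101, qty=6): fills=none; bids=[-] asks=[#1:6@101]
After op 2 [order #2] limit_sell(price=102, qty=7): fills=none; bids=[-] asks=[#1:6@101 #2:7@102]
After op 3 [order #3] limit_buy(price=102, qty=7): fills=#3x#1:6@101 #3x#2:1@102; bids=[-] asks=[#2:6@102]
After op 4 [order #4] market_sell(qty=8): fills=none; bids=[-] asks=[#2:6@102]
After op 5 [order #5] limit_sell(price=104, qty=8): fills=none; bids=[-] asks=[#2:6@102 #5:8@104]
After op 6 [order #6] limit_buy(price=101, qty=3): fills=none; bids=[#6:3@101] asks=[#2:6@102 #5:8@104]
After op 7 [order #7] limit_buy(price=104, qty=10): fills=#7x#2:6@102 #7x#5:4@104; bids=[#6:3@101] asks=[#5:4@104]
After op 8 [order #8] limit_sell(price=101, qty=7): fills=#6x#8:3@101; bids=[-] asks=[#8:4@101 #5:4@104]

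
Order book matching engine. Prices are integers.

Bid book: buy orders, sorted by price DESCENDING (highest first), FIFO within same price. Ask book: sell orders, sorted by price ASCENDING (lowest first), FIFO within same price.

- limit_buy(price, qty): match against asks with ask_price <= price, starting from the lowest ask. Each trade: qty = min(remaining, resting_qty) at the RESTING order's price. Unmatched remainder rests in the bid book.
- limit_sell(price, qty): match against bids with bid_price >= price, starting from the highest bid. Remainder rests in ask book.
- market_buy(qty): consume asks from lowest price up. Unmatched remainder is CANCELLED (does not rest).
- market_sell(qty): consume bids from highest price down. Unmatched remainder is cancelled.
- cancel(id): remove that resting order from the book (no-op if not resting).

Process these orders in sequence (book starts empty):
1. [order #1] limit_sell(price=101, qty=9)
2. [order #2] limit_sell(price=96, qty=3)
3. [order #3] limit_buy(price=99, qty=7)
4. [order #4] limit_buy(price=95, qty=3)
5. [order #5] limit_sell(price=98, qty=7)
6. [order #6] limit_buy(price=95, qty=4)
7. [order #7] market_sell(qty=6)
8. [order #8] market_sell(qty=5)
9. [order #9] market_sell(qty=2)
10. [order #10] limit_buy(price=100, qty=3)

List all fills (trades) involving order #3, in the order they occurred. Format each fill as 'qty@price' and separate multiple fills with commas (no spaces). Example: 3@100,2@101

Answer: 3@96,4@99

Derivation:
After op 1 [order #1] limit_sell(price=101, qty=9): fills=none; bids=[-] asks=[#1:9@101]
After op 2 [order #2] limit_sell(price=96, qty=3): fills=none; bids=[-] asks=[#2:3@96 #1:9@101]
After op 3 [order #3] limit_buy(price=99, qty=7): fills=#3x#2:3@96; bids=[#3:4@99] asks=[#1:9@101]
After op 4 [order #4] limit_buy(price=95, qty=3): fills=none; bids=[#3:4@99 #4:3@95] asks=[#1:9@101]
After op 5 [order #5] limit_sell(price=98, qty=7): fills=#3x#5:4@99; bids=[#4:3@95] asks=[#5:3@98 #1:9@101]
After op 6 [order #6] limit_buy(price=95, qty=4): fills=none; bids=[#4:3@95 #6:4@95] asks=[#5:3@98 #1:9@101]
After op 7 [order #7] market_sell(qty=6): fills=#4x#7:3@95 #6x#7:3@95; bids=[#6:1@95] asks=[#5:3@98 #1:9@101]
After op 8 [order #8] market_sell(qty=5): fills=#6x#8:1@95; bids=[-] asks=[#5:3@98 #1:9@101]
After op 9 [order #9] market_sell(qty=2): fills=none; bids=[-] asks=[#5:3@98 #1:9@101]
After op 10 [order #10] limit_buy(price=100, qty=3): fills=#10x#5:3@98; bids=[-] asks=[#1:9@101]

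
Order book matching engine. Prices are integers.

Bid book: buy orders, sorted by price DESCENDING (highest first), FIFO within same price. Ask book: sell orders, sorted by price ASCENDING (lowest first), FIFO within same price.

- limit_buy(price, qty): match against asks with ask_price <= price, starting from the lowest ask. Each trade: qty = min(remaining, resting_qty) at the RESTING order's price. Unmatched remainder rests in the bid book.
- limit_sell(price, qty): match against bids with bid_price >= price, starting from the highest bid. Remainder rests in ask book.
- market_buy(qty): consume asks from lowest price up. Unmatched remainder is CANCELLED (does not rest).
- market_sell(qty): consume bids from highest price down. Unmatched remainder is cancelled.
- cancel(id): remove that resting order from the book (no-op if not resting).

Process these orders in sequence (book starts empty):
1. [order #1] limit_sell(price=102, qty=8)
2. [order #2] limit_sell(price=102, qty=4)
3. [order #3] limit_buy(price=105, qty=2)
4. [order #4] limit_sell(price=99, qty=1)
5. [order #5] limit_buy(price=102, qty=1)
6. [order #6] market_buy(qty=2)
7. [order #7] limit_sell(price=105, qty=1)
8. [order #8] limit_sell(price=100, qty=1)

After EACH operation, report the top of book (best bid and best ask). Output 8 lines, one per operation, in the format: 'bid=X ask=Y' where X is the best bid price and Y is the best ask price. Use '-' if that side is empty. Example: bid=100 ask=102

After op 1 [order #1] limit_sell(price=102, qty=8): fills=none; bids=[-] asks=[#1:8@102]
After op 2 [order #2] limit_sell(price=102, qty=4): fills=none; bids=[-] asks=[#1:8@102 #2:4@102]
After op 3 [order #3] limit_buy(price=105, qty=2): fills=#3x#1:2@102; bids=[-] asks=[#1:6@102 #2:4@102]
After op 4 [order #4] limit_sell(price=99, qty=1): fills=none; bids=[-] asks=[#4:1@99 #1:6@102 #2:4@102]
After op 5 [order #5] limit_buy(price=102, qty=1): fills=#5x#4:1@99; bids=[-] asks=[#1:6@102 #2:4@102]
After op 6 [order #6] market_buy(qty=2): fills=#6x#1:2@102; bids=[-] asks=[#1:4@102 #2:4@102]
After op 7 [order #7] limit_sell(price=105, qty=1): fills=none; bids=[-] asks=[#1:4@102 #2:4@102 #7:1@105]
After op 8 [order #8] limit_sell(price=100, qty=1): fills=none; bids=[-] asks=[#8:1@100 #1:4@102 #2:4@102 #7:1@105]

Answer: bid=- ask=102
bid=- ask=102
bid=- ask=102
bid=- ask=99
bid=- ask=102
bid=- ask=102
bid=- ask=102
bid=- ask=100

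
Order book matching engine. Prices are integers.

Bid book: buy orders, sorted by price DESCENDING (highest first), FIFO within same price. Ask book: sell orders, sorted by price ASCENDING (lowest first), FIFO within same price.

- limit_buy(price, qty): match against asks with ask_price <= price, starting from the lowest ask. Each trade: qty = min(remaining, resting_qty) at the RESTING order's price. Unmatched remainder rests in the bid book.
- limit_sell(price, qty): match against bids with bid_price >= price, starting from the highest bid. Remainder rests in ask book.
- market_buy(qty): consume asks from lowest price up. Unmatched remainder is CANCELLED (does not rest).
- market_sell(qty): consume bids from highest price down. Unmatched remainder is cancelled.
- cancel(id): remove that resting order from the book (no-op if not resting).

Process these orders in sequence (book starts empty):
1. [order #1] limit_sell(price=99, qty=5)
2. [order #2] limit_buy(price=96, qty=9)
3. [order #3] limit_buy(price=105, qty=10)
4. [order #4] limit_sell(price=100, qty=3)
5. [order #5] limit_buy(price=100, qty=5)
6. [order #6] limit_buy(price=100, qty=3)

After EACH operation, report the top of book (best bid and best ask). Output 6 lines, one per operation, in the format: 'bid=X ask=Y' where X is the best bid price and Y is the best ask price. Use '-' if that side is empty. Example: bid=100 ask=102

Answer: bid=- ask=99
bid=96 ask=99
bid=105 ask=-
bid=105 ask=-
bid=105 ask=-
bid=105 ask=-

Derivation:
After op 1 [order #1] limit_sell(price=99, qty=5): fills=none; bids=[-] asks=[#1:5@99]
After op 2 [order #2] limit_buy(price=96, qty=9): fills=none; bids=[#2:9@96] asks=[#1:5@99]
After op 3 [order #3] limit_buy(price=105, qty=10): fills=#3x#1:5@99; bids=[#3:5@105 #2:9@96] asks=[-]
After op 4 [order #4] limit_sell(price=100, qty=3): fills=#3x#4:3@105; bids=[#3:2@105 #2:9@96] asks=[-]
After op 5 [order #5] limit_buy(price=100, qty=5): fills=none; bids=[#3:2@105 #5:5@100 #2:9@96] asks=[-]
After op 6 [order #6] limit_buy(price=100, qty=3): fills=none; bids=[#3:2@105 #5:5@100 #6:3@100 #2:9@96] asks=[-]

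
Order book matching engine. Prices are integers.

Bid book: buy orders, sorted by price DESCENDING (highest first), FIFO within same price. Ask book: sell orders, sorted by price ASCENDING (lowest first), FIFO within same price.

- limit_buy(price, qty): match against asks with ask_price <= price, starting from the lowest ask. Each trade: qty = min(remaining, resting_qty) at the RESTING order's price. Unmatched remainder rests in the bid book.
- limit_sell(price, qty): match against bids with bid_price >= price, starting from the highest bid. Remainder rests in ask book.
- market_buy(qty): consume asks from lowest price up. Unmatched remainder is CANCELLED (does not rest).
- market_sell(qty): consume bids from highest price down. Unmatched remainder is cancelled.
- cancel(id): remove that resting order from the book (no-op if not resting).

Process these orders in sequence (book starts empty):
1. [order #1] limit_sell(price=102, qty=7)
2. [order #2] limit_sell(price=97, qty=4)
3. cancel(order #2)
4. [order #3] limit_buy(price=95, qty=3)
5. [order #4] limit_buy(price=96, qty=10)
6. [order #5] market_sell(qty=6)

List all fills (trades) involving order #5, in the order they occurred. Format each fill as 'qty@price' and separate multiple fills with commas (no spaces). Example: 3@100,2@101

After op 1 [order #1] limit_sell(price=102, qty=7): fills=none; bids=[-] asks=[#1:7@102]
After op 2 [order #2] limit_sell(price=97, qty=4): fills=none; bids=[-] asks=[#2:4@97 #1:7@102]
After op 3 cancel(order #2): fills=none; bids=[-] asks=[#1:7@102]
After op 4 [order #3] limit_buy(price=95, qty=3): fills=none; bids=[#3:3@95] asks=[#1:7@102]
After op 5 [order #4] limit_buy(price=96, qty=10): fills=none; bids=[#4:10@96 #3:3@95] asks=[#1:7@102]
After op 6 [order #5] market_sell(qty=6): fills=#4x#5:6@96; bids=[#4:4@96 #3:3@95] asks=[#1:7@102]

Answer: 6@96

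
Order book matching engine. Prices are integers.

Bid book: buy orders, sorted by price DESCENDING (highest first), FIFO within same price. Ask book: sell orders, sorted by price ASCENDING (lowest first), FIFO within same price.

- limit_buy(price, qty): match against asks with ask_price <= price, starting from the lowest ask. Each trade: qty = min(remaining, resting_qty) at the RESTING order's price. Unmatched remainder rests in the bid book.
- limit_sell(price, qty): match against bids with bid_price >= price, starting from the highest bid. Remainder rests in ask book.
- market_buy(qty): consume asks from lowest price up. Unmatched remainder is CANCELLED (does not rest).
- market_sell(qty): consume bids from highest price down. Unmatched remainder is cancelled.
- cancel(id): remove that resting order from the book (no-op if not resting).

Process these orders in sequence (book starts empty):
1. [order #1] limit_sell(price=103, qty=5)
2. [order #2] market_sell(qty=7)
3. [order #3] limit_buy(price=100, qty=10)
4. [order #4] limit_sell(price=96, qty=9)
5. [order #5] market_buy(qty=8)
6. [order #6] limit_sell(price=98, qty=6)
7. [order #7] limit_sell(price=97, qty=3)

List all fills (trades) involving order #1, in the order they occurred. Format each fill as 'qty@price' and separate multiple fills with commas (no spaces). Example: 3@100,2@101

After op 1 [order #1] limit_sell(price=103, qty=5): fills=none; bids=[-] asks=[#1:5@103]
After op 2 [order #2] market_sell(qty=7): fills=none; bids=[-] asks=[#1:5@103]
After op 3 [order #3] limit_buy(price=100, qty=10): fills=none; bids=[#3:10@100] asks=[#1:5@103]
After op 4 [order #4] limit_sell(price=96, qty=9): fills=#3x#4:9@100; bids=[#3:1@100] asks=[#1:5@103]
After op 5 [order #5] market_buy(qty=8): fills=#5x#1:5@103; bids=[#3:1@100] asks=[-]
After op 6 [order #6] limit_sell(price=98, qty=6): fills=#3x#6:1@100; bids=[-] asks=[#6:5@98]
After op 7 [order #7] limit_sell(price=97, qty=3): fills=none; bids=[-] asks=[#7:3@97 #6:5@98]

Answer: 5@103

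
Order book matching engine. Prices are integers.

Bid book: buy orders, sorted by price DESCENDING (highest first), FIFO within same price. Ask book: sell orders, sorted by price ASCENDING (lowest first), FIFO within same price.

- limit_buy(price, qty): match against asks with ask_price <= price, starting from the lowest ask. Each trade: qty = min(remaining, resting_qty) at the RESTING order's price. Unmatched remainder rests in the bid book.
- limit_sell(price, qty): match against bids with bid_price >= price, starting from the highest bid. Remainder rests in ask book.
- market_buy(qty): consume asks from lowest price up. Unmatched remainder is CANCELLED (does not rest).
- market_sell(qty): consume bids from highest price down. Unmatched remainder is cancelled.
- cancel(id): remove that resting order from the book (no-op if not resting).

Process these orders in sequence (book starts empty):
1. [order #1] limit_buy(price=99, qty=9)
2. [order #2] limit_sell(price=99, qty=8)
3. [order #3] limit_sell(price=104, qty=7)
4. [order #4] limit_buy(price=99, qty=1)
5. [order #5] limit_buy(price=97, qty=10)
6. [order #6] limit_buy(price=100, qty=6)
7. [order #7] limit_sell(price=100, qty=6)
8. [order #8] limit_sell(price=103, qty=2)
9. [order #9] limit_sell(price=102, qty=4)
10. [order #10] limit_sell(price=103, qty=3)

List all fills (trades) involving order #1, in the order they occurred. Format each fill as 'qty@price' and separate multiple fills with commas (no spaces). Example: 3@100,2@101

After op 1 [order #1] limit_buy(price=99, qty=9): fills=none; bids=[#1:9@99] asks=[-]
After op 2 [order #2] limit_sell(price=99, qty=8): fills=#1x#2:8@99; bids=[#1:1@99] asks=[-]
After op 3 [order #3] limit_sell(price=104, qty=7): fills=none; bids=[#1:1@99] asks=[#3:7@104]
After op 4 [order #4] limit_buy(price=99, qty=1): fills=none; bids=[#1:1@99 #4:1@99] asks=[#3:7@104]
After op 5 [order #5] limit_buy(price=97, qty=10): fills=none; bids=[#1:1@99 #4:1@99 #5:10@97] asks=[#3:7@104]
After op 6 [order #6] limit_buy(price=100, qty=6): fills=none; bids=[#6:6@100 #1:1@99 #4:1@99 #5:10@97] asks=[#3:7@104]
After op 7 [order #7] limit_sell(price=100, qty=6): fills=#6x#7:6@100; bids=[#1:1@99 #4:1@99 #5:10@97] asks=[#3:7@104]
After op 8 [order #8] limit_sell(price=103, qty=2): fills=none; bids=[#1:1@99 #4:1@99 #5:10@97] asks=[#8:2@103 #3:7@104]
After op 9 [order #9] limit_sell(price=102, qty=4): fills=none; bids=[#1:1@99 #4:1@99 #5:10@97] asks=[#9:4@102 #8:2@103 #3:7@104]
After op 10 [order #10] limit_sell(price=103, qty=3): fills=none; bids=[#1:1@99 #4:1@99 #5:10@97] asks=[#9:4@102 #8:2@103 #10:3@103 #3:7@104]

Answer: 8@99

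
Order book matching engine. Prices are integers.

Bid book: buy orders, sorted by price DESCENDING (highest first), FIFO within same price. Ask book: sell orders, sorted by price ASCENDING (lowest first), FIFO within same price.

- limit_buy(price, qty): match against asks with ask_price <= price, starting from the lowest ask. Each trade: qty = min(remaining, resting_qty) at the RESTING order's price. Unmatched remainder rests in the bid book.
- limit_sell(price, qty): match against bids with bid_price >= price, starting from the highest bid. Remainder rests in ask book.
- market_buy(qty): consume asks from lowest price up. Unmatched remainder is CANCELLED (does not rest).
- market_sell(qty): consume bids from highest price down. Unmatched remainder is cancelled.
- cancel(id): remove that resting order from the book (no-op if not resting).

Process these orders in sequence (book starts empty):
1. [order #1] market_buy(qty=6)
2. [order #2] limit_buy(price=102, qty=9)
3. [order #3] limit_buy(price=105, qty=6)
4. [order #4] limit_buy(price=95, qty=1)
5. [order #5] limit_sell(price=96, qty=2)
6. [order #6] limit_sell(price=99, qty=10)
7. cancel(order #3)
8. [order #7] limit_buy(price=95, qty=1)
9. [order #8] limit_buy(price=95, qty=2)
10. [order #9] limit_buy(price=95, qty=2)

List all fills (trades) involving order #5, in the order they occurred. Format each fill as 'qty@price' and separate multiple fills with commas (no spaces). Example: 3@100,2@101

Answer: 2@105

Derivation:
After op 1 [order #1] market_buy(qty=6): fills=none; bids=[-] asks=[-]
After op 2 [order #2] limit_buy(price=102, qty=9): fills=none; bids=[#2:9@102] asks=[-]
After op 3 [order #3] limit_buy(price=105, qty=6): fills=none; bids=[#3:6@105 #2:9@102] asks=[-]
After op 4 [order #4] limit_buy(price=95, qty=1): fills=none; bids=[#3:6@105 #2:9@102 #4:1@95] asks=[-]
After op 5 [order #5] limit_sell(price=96, qty=2): fills=#3x#5:2@105; bids=[#3:4@105 #2:9@102 #4:1@95] asks=[-]
After op 6 [order #6] limit_sell(price=99, qty=10): fills=#3x#6:4@105 #2x#6:6@102; bids=[#2:3@102 #4:1@95] asks=[-]
After op 7 cancel(order #3): fills=none; bids=[#2:3@102 #4:1@95] asks=[-]
After op 8 [order #7] limit_buy(price=95, qty=1): fills=none; bids=[#2:3@102 #4:1@95 #7:1@95] asks=[-]
After op 9 [order #8] limit_buy(price=95, qty=2): fills=none; bids=[#2:3@102 #4:1@95 #7:1@95 #8:2@95] asks=[-]
After op 10 [order #9] limit_buy(price=95, qty=2): fills=none; bids=[#2:3@102 #4:1@95 #7:1@95 #8:2@95 #9:2@95] asks=[-]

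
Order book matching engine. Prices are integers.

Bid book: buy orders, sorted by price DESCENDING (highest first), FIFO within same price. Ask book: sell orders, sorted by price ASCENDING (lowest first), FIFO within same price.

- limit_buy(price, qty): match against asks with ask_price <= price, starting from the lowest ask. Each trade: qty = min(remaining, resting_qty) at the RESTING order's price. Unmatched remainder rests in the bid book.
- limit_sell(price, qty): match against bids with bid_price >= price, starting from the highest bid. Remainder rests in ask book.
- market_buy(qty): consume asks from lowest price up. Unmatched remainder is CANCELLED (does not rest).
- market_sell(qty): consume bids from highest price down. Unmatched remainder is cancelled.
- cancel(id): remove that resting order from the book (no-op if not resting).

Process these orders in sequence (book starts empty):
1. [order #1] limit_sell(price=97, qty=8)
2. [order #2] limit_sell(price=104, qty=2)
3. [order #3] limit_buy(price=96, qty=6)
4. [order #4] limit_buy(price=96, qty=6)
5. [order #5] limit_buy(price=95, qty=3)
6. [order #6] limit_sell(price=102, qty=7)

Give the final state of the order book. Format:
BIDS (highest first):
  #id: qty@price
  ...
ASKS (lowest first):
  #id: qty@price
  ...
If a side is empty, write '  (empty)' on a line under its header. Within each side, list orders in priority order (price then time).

After op 1 [order #1] limit_sell(price=97, qty=8): fills=none; bids=[-] asks=[#1:8@97]
After op 2 [order #2] limit_sell(price=104, qty=2): fills=none; bids=[-] asks=[#1:8@97 #2:2@104]
After op 3 [order #3] limit_buy(price=96, qty=6): fills=none; bids=[#3:6@96] asks=[#1:8@97 #2:2@104]
After op 4 [order #4] limit_buy(price=96, qty=6): fills=none; bids=[#3:6@96 #4:6@96] asks=[#1:8@97 #2:2@104]
After op 5 [order #5] limit_buy(price=95, qty=3): fills=none; bids=[#3:6@96 #4:6@96 #5:3@95] asks=[#1:8@97 #2:2@104]
After op 6 [order #6] limit_sell(price=102, qty=7): fills=none; bids=[#3:6@96 #4:6@96 #5:3@95] asks=[#1:8@97 #6:7@102 #2:2@104]

Answer: BIDS (highest first):
  #3: 6@96
  #4: 6@96
  #5: 3@95
ASKS (lowest first):
  #1: 8@97
  #6: 7@102
  #2: 2@104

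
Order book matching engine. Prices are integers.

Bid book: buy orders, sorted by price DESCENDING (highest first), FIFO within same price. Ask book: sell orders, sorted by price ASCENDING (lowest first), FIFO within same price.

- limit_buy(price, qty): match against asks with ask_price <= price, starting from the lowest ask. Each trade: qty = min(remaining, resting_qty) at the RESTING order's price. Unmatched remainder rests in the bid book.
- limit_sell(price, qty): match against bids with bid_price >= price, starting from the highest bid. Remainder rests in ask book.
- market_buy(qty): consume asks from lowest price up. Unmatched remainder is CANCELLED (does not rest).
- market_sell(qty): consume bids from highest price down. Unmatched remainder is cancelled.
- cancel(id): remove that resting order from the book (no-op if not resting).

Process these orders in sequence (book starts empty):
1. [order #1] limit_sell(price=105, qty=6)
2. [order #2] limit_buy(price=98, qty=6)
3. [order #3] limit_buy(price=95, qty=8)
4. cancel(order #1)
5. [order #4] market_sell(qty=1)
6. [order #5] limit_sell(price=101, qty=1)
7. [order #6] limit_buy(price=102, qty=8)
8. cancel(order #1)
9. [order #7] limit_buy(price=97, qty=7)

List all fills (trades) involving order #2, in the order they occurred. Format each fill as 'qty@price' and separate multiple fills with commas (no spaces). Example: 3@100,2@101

Answer: 1@98

Derivation:
After op 1 [order #1] limit_sell(price=105, qty=6): fills=none; bids=[-] asks=[#1:6@105]
After op 2 [order #2] limit_buy(price=98, qty=6): fills=none; bids=[#2:6@98] asks=[#1:6@105]
After op 3 [order #3] limit_buy(price=95, qty=8): fills=none; bids=[#2:6@98 #3:8@95] asks=[#1:6@105]
After op 4 cancel(order #1): fills=none; bids=[#2:6@98 #3:8@95] asks=[-]
After op 5 [order #4] market_sell(qty=1): fills=#2x#4:1@98; bids=[#2:5@98 #3:8@95] asks=[-]
After op 6 [order #5] limit_sell(price=101, qty=1): fills=none; bids=[#2:5@98 #3:8@95] asks=[#5:1@101]
After op 7 [order #6] limit_buy(price=102, qty=8): fills=#6x#5:1@101; bids=[#6:7@102 #2:5@98 #3:8@95] asks=[-]
After op 8 cancel(order #1): fills=none; bids=[#6:7@102 #2:5@98 #3:8@95] asks=[-]
After op 9 [order #7] limit_buy(price=97, qty=7): fills=none; bids=[#6:7@102 #2:5@98 #7:7@97 #3:8@95] asks=[-]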